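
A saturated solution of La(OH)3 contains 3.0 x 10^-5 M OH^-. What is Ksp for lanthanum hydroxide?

La(OH)3(s) ⇌ La^3+ + 3 OH^-
Stoichiometry gives [La^3+] = (1/3)[OH^-] = 1.00 x 10^-5 M.
Ksp = [La^3+][OH^-]^3
Ksp = 1.00 × 10^-5 × (3.0 × 10^-5)^3 = 2.7 × 10^-19

Ksp = 2.7 x 10^-19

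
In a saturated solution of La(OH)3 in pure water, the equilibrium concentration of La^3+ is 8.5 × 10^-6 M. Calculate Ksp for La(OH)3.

1.4e-19

La(OH)3(s) <=> La^3+ + 3 OH^-
Stoichiometry gives [OH^-] = (3/1)[La^3+] = 2.55 x 10^-5 M.
Ksp = [La^3+][OH^-]^3
Ksp = 8.5 × 10^-6 × (2.55 x 10^-5)^3 = 1.4 × 10^-19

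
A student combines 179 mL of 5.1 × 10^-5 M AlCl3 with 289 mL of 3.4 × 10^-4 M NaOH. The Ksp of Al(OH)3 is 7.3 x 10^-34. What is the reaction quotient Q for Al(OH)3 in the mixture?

Q = 1.8 x 10^-16

Total volume = 179 + 289 = 468 mL.
[Al^3+] = 5.1 x 10^-5 × (179/468) = 1.95 x 10^-5 M
[OH^-] = 3.4 × 10^-4 × (289/468) = 2.10 × 10^-4 M
Al(OH)3(s) ⇌ Al^3+ + 3 OH^-, so Q = [Al^3+][OH^-]^3
Q = (1.95 × 10^-5)(2.10 × 10^-4)^3 = 1.8 × 10^-16
Q > Ksp, so Al(OH)3 will precipitate.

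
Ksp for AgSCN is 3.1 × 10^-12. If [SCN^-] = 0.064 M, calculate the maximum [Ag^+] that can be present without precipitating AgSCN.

[Ag^+] = 4.8 × 10^-11 M

AgSCN(s) ⇌ Ag^+(aq) + SCN^-(aq)
Ksp = [Ag^+][SCN^-]
Precipitation begins when Q = Ksp. With [SCN^-] = 0.064 M:
3.1 × 10^-12 = (0.064) × [Ag^+]
[Ag^+] = (3.1 × 10^-12 / 6.4 × 10^-2) = 4.8 × 10^-11 M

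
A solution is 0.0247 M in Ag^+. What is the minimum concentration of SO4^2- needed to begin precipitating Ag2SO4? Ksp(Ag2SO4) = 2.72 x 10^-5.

Ag2SO4(s) ⇌ 2 Ag^+(aq) + SO4^2-(aq)
Ksp = [Ag^+]^2[SO4^2-]
Precipitation begins when Q = Ksp. With [Ag^+] = 0.0247 M:
2.72 x 10^-5 = (0.0247)^2 × [SO4^2-]
[SO4^2-] = (2.72 x 10^-5 / 6.101 × 10^-4) = 4.46 × 10^-2 M

[SO4^2-] ≈ 4.46e-2 M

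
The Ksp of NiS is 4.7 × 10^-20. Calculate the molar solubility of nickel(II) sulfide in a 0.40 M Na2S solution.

1.2 × 10^-19 M

NiS(s) ⇌ Ni^2+(aq) + S^2-(aq)
Ksp = [Ni^2+][S^2-]
Let s = moles of NiS that dissolve per litre. [Ni^2+] = s, [S^2-] = 0.40 + s ≈ 0.40 (since S^2- from Na2S dominates).
Ksp ≈ s × 0.40
s = 1.2 × 10^-19 M
Check: s = 1.2 × 10^-19 ≪ 0.40, so the approximation is valid.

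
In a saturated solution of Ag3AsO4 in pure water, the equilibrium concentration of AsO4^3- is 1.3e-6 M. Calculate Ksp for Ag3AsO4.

Ag3AsO4(s) ⇌ 3 Ag^+(aq) + AsO4^3-(aq)
Stoichiometry gives [Ag^+] = (3/1)[AsO4^3-] = 3.90 × 10^-6 M.
Ksp = [Ag^+]^3[AsO4^3-]
Ksp = (3.90 x 10^-6)^3 × 1.3 x 10^-6 = 7.7 × 10^-23

Ksp ≈ 7.7e-23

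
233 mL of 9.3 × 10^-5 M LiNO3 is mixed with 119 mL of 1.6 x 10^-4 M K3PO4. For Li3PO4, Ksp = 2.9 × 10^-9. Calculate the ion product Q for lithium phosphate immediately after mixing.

1.3 × 10^-17

Total volume = 233 + 119 = 352 mL.
[Li^+] = 9.3 × 10^-5 × (233/352) = 6.16 × 10^-5 M
[PO4^3-] = 1.6 × 10^-4 × (119/352) = 5.41 × 10^-5 M
Li3PO4(s) ⇌ 3 Li^+ + PO4^3-, so Q = [Li^+]^3[PO4^3-]
Q = (6.16 × 10^-5)^3(5.41 x 10^-5) = 1.3 × 10^-17
Q < Ksp, so no precipitate of Li3PO4 forms.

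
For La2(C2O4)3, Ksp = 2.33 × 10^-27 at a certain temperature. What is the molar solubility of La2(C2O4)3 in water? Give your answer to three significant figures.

s ≈ 1.85 × 10^-6 M

La2(C2O4)3(s) <=> 2 La^3+(aq) + 3 C2O4^2-(aq)
Ksp = [La^3+]^2[C2O4^2-]^3
With molar solubility s: [La^3+] = 2s, [C2O4^2-] = 3s.
Ksp = (2s)^2(3s)^3 = 108s^5
s^5 = 2.33 × 10^-27 / 108, so s = 1.85 × 10^-6 M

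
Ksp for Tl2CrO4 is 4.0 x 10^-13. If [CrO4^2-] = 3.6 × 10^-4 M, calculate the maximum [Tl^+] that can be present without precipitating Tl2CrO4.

Tl2CrO4(s) <=> 2 Tl^+ + CrO4^2-
Ksp = [Tl^+]^2[CrO4^2-]
Precipitation begins when Q = Ksp. With [CrO4^2-] = 3.6 × 10^-4 M:
4.0 x 10^-13 = (3.6 × 10^-4) × [Tl^+]^2
[Tl^+] = (4.0 x 10^-13 / 3.6 × 10^-4)^(1/2) = 3.3 × 10^-5 M

[Tl^+] = 3.3e-5 M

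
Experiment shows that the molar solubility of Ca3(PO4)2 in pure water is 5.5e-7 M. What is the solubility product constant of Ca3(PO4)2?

Ca3(PO4)2(s) <=> 3 Ca^2+ + 2 PO4^3-
With molar solubility s: [Ca^2+] = 3s, [PO4^3-] = 2s.
Ksp = [Ca^2+]^3[PO4^3-]^2
Ksp = (3s)^3(2s)^2 = 108s^5
With s = 5.5 × 10^-7: Ksp = 5.4 x 10^-30

Ksp = 5.4 × 10^-30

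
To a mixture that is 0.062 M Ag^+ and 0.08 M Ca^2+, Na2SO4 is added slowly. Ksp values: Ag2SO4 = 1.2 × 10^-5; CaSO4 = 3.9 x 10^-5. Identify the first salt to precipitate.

CaSO4

Each salt begins to precipitate when Q = Ksp, i.e. when [SO4^2-] reaches its threshold.
For Ag2SO4: 1.2 × 10^-5 = (0.062)^2 × [SO4^2-]  ⇒  [SO4^2-] = 3.1 × 10^-3 M.
For CaSO4: 3.9 x 10^-5 = 0.08 × [SO4^2-]  ⇒  [SO4^2-] = 4.9 × 10^-4 M.
The salt with the lower threshold [SO4^2-] precipitates first: CaSO4.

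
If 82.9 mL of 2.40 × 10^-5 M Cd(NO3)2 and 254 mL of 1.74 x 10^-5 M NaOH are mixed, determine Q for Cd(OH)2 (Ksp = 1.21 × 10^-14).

Total volume = 82.9 + 254 = 336.9 mL.
[Cd^2+] = 2.40 × 10^-5 × (82.9/336.9) = 5.906 × 10^-6 M
[OH^-] = 1.74 × 10^-5 × (254/336.9) = 1.312 × 10^-5 M
Cd(OH)2(s) <=> Cd^2+(aq) + 2 OH^-(aq), so Q = [Cd^2+][OH^-]^2
Q = (5.906 × 10^-6)(1.312 x 10^-5)^2 = 1.02 × 10^-15
Q < Ksp, so no precipitate of Cd(OH)2 forms.

Q ≈ 1.02 × 10^-15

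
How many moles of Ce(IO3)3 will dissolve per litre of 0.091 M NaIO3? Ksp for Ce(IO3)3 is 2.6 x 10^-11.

3.5 x 10^-8 M

Ce(IO3)3(s) <=> Ce^3+ + 3 IO3^-
Ksp = [Ce^3+][IO3^-]^3
If s mol/L dissolves here, [Ce^3+] = s, [IO3^-] = 0.091 + 3s ≈ 0.091 (common-ion effect: IO3^- is already 0.091 M).
Ksp ≈ s × (0.091)^3
s = 3.5 x 10^-8 M
Check: 3s = 1.0 × 10^-7 ≪ 0.091, so the approximation is valid.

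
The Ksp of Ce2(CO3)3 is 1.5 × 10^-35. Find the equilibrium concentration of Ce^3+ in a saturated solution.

Ce2(CO3)3(s) <=> 2 Ce^3+(aq) + 3 CO3^2-(aq)
Ksp = [Ce^3+]^2[CO3^2-]^3
For each mole of Ce2(CO3)3 that dissolves: [Ce^3+] = 2s, [CO3^2-] = 3s.
So Ksp = (2s)^2 × (3s)^3 = 108s^5
Solving, s = (1.5 × 10^-35/108)^(1/5) = 4.25 × 10^-8 M
[Ce^3+] = 2s = 8.5 × 10^-8 M

[Ce^3+] ≈ 8.5 × 10^-8 M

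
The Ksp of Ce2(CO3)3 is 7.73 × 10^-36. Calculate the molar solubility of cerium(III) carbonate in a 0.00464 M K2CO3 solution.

Ce2(CO3)3(s) ⇌ 2 Ce^3+(aq) + 3 CO3^2-(aq)
Ksp = [Ce^3+]^2[CO3^2-]^3
Let s = moles of Ce2(CO3)3 that dissolve per litre. [Ce^3+] = 2s, [CO3^2-] = 0.00464 + 3s ≈ 0.00464 (Ksp is small, so little additional dissolves).
Ksp ≈ (2s)^2 × (0.00464)^3
s = 4.40 x 10^-15 M
Check: 3s = 1.3 × 10^-14 ≪ 0.00464, so the approximation is valid.

s ≈ 4.40 × 10^-15 M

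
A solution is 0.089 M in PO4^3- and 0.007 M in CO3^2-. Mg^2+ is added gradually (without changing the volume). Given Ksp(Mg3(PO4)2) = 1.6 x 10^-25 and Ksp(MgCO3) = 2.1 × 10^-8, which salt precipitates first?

Precipitation of each salt starts when its ion product equals its Ksp.
For Mg3(PO4)2: 1.6 x 10^-25 = (0.089)^2 × [Mg^2+]^3  ⇒  [Mg^2+] = 2.7 × 10^-8 M.
For MgCO3: 2.1 × 10^-8 = 0.007 × [Mg^2+]  ⇒  [Mg^2+] = 3.0 × 10^-6 M.
The salt with the lower threshold [Mg^2+] precipitates first: Mg3(PO4)2.

Mg3(PO4)2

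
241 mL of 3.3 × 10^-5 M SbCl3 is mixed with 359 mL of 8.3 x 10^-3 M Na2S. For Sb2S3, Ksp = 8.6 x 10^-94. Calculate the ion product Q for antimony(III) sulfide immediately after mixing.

Total volume = 241 + 359 = 600 mL.
[Sb^3+] = 3.3 × 10^-5 × (241/600) = 1.33 × 10^-5 M
[S^2-] = 8.3 x 10^-3 × (359/600) = 4.97 × 10^-3 M
Sb2S3(s) ⇌ 2 Sb^3+(aq) + 3 S^2-(aq), so Q = [Sb^3+]^2[S^2-]^3
Q = (1.33 × 10^-5)^2(4.97 × 10^-3)^3 = 2.2 × 10^-17
Q > Ksp, so Sb2S3 will precipitate.

Q = 2.2e-17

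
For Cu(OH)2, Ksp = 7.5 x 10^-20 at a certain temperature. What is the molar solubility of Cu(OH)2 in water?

Cu(OH)2(s) ⇌ Cu^2+(aq) + 2 OH^-(aq)
Ksp = [Cu^2+][OH^-]^2
Let s = molar solubility. Then [Cu^2+] = s and [OH^-] = 2s.
So Ksp = s × (2s)^2 = 4s^3
s = (7.5 x 10^-20 / 4)^(1/3) = 2.7 × 10^-7 M

s = 2.7 × 10^-7 M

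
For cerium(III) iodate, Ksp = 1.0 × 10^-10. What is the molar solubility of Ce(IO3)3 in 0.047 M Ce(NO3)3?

Ce(IO3)3(s) ⇌ Ce^3+(aq) + 3 IO3^-(aq)
Ksp = [Ce^3+][IO3^-]^3
Let s = moles of Ce(IO3)3 that dissolve per litre. [Ce^3+] = 0.047 + s ≈ 0.047, [IO3^-] = 3s (since Ce^3+ from Ce(NO3)3 dominates).
Ksp ≈ 0.047 × (3s)^3
s = 4.3 x 10^-4 M
Check: s = 4.3 × 10^-4 ≪ 0.047, so the approximation is valid.

4.3e-4 M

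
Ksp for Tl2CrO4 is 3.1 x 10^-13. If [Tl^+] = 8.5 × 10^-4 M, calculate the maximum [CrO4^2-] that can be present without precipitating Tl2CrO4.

[CrO4^2-] ≈ 4.3 x 10^-7 M

Tl2CrO4(s) ⇌ 2 Tl^+(aq) + CrO4^2-(aq)
Ksp = [Tl^+]^2[CrO4^2-]
Precipitation begins when Q = Ksp. With [Tl^+] = 8.5 × 10^-4 M:
3.1 x 10^-13 = (8.5 × 10^-4)^2 × [CrO4^2-]
[CrO4^2-] = (3.1 x 10^-13 / 7.23 x 10^-7) = 4.3 x 10^-7 M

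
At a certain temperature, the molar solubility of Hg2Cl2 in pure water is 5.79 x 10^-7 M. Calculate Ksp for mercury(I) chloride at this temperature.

Ksp = 7.76 × 10^-19

Hg2Cl2(s) ⇌ Hg2^2+(aq) + 2 Cl^-(aq)
With molar solubility s: [Hg2^2+] = s, [Cl^-] = 2s.
Ksp = [Hg2^2+][Cl^-]^2
Substituting: Ksp = s(2s)^2 = 4s^3
Ksp = 4 × (5.79 x 10^-7)^3 = 7.76 x 10^-19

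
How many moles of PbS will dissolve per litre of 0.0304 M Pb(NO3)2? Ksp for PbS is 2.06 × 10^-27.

PbS(s) <=> Pb^2+(aq) + S^2-(aq)
Ksp = [Pb^2+][S^2-]
Let s = moles of PbS that dissolve per litre. [Pb^2+] = 0.0304 + s ≈ 0.0304, [S^2-] = s (common-ion effect: Pb^2+ is already 0.0304 M).
Ksp ≈ 0.0304 × s
s = 6.78 × 10^-26 M
Check: s = 6.8 × 10^-26 ≪ 0.0304, so the approximation is valid.

s = 6.78e-26 M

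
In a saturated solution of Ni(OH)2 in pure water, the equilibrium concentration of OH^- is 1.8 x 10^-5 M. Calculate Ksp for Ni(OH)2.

Ni(OH)2(s) <=> Ni^2+(aq) + 2 OH^-(aq)
Stoichiometry gives [Ni^2+] = (1/2)[OH^-] = 9.00 x 10^-6 M.
Ksp = [Ni^2+][OH^-]^2
Ksp = 9.00 x 10^-6 × (1.8 × 10^-5)^2 = 2.9 × 10^-15

Ksp ≈ 2.9 × 10^-15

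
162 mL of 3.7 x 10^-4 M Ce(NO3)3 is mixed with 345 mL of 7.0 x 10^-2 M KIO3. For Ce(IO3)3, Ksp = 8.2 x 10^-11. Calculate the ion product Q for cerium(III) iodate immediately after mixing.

Q ≈ 1.3e-8

Total volume = 162 + 345 = 507 mL.
[Ce^3+] = 3.7 x 10^-4 × (162/507) = 1.18 × 10^-4 M
[IO3^-] = 7.0 × 10^-2 × (345/507) = 4.76 × 10^-2 M
Ce(IO3)3(s) <=> Ce^3+(aq) + 3 IO3^-(aq), so Q = [Ce^3+][IO3^-]^3
Q = (1.18 × 10^-4)(4.76 × 10^-2)^3 = 1.3 × 10^-8
Q > Ksp, so Ce(IO3)3 will precipitate.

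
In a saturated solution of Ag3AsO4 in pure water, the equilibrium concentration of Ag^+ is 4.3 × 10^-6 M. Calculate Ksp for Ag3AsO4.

Ksp = 1.1e-22

Ag3AsO4(s) ⇌ 3 Ag^+(aq) + AsO4^3-(aq)
Stoichiometry gives [AsO4^3-] = (1/3)[Ag^+] = 1.43 × 10^-6 M.
Ksp = [Ag^+]^3[AsO4^3-]
Ksp = (4.3 × 10^-6)^3 × 1.43 × 10^-6 = 1.1 × 10^-22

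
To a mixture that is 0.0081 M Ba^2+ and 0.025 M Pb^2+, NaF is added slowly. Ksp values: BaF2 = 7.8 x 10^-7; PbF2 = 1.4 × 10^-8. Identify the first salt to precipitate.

Precipitation of each salt starts when its ion product equals its Ksp.
For BaF2: 7.8 x 10^-7 = 0.0081 × [F^-]^2  ⇒  [F^-] = 9.8 x 10^-3 M.
For PbF2: 1.4 × 10^-8 = 0.025 × [F^-]^2  ⇒  [F^-] = 7.5 x 10^-4 M.
The salt with the lower threshold [F^-] precipitates first: PbF2.

PbF2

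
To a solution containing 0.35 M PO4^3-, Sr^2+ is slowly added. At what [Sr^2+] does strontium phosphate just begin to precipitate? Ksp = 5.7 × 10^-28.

Sr3(PO4)2(s) <=> 3 Sr^2+(aq) + 2 PO4^3-(aq)
Ksp = [Sr^2+]^3[PO4^3-]^2
Precipitation begins when Q = Ksp. With [PO4^3-] = 0.35 M:
5.7 × 10^-28 = (0.35)^2 × [Sr^2+]^3
[Sr^2+] = (5.7 × 10^-28 / 1.23 x 10^-1)^(1/3) = 1.7 × 10^-9 M

1.7 × 10^-9 M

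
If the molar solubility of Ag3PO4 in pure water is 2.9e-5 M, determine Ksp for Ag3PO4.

Ag3PO4(s) <=> 3 Ag^+ + PO4^3-
If s mol/L of Ag3PO4 dissolves, [Ag^+] = 3s and [PO4^3-] = s.
Ksp = [Ag^+]^3[PO4^3-]
Substituting: Ksp = (3s)^3s = 27s^4
Ksp = 27 × (2.9 × 10^-5)^4 = 1.9 x 10^-17

Ksp ≈ 1.9e-17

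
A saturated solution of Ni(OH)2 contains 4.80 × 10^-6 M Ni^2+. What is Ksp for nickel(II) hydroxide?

4.42 x 10^-16

Ni(OH)2(s) ⇌ Ni^2+ + 2 OH^-
Stoichiometry gives [OH^-] = (2/1)[Ni^2+] = 9.600 × 10^-6 M.
Ksp = [Ni^2+][OH^-]^2
Ksp = 4.80 x 10^-6 × (9.600 x 10^-6)^2 = 4.42 × 10^-16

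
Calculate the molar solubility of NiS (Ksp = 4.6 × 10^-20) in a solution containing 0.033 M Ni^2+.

s ≈ 1.4e-18 M

NiS(s) ⇌ Ni^2+(aq) + S^2-(aq)
Ksp = [Ni^2+][S^2-]
Let s be the molar solubility in this solution. [Ni^2+] = 0.033 + s ≈ 0.033, [S^2-] = s (common-ion effect: Ni^2+ is already 0.033 M).
Ksp ≈ 0.033 × s
s = 1.4 × 10^-18 M
Check: s = 1.4 × 10^-18 ≪ 0.033, so the approximation is valid.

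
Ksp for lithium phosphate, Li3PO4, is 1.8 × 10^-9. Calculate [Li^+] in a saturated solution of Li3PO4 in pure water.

[Li^+] ≈ 8.6e-3 M

Li3PO4(s) ⇌ 3 Li^+(aq) + PO4^3-(aq)
Ksp = [Li^+]^3[PO4^3-]
With molar solubility s: [Li^+] = 3s, [PO4^3-] = s.
Substituting: Ksp = (3s)^3s = 27s^4
s = (1.8 × 10^-9 / 27)^(1/4) = 2.86 × 10^-3 M
[Li^+] = 3s = 8.6 x 10^-3 M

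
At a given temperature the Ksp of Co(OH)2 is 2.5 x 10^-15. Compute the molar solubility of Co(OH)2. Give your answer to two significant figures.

Co(OH)2(s) ⇌ Co^2+(aq) + 2 OH^-(aq)
Ksp = [Co^2+][OH^-]^2
For each mole of Co(OH)2 that dissolves: [Co^2+] = s, [OH^-] = 2s.
So Ksp = s × (2s)^2 = 4s^3
s = (2.5 x 10^-15 / 4)^(1/3) = 8.5 × 10^-6 M

8.5e-6 M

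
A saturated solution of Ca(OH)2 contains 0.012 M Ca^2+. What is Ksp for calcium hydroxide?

Ksp ≈ 6.9 x 10^-6

Ca(OH)2(s) ⇌ Ca^2+(aq) + 2 OH^-(aq)
Stoichiometry gives [OH^-] = (2/1)[Ca^2+] = 2.40 × 10^-2 M.
Ksp = [Ca^2+][OH^-]^2
Ksp = 1.2 × 10^-2 × (2.40 x 10^-2)^2 = 6.9 × 10^-6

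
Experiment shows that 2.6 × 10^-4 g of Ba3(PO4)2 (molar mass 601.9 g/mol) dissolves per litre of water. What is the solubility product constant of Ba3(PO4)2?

Molar solubility s = (2.6 × 10^-4 g/L) / (601.9 g/mol) = 4.32 × 10^-7 M.
Ba3(PO4)2(s) ⇌ 3 Ba^2+ + 2 PO4^3-
Let s = molar solubility. Then [Ba^2+] = 3s and [PO4^3-] = 2s.
Ksp = [Ba^2+]^3[PO4^3-]^2
So Ksp = (3s)^3 × (2s)^2 = 108s^5
Ksp = 108 × (4.32 × 10^-7)^5 = 1.6 x 10^-30

Ksp = 1.6 × 10^-30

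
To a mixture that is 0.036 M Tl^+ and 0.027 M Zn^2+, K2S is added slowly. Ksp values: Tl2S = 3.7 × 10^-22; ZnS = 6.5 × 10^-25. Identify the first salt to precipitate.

ZnS

Each salt begins to precipitate when Q = Ksp, i.e. when [S^2-] reaches its threshold.
For Tl2S: 3.7 × 10^-22 = (0.036)^2 × [S^2-]  ⇒  [S^2-] = 2.9 × 10^-19 M.
For ZnS: 6.5 × 10^-25 = 0.027 × [S^2-]  ⇒  [S^2-] = 2.4 x 10^-23 M.
The salt with the lower threshold [S^2-] precipitates first: ZnS.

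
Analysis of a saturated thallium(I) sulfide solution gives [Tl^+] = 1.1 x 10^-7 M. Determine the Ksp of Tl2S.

Ksp = 6.7e-22

Tl2S(s) ⇌ 2 Tl^+(aq) + S^2-(aq)
Stoichiometry gives [S^2-] = (1/2)[Tl^+] = 5.50 x 10^-8 M.
Ksp = [Tl^+]^2[S^2-]
Ksp = (1.1 × 10^-7)^2 × 5.50 x 10^-8 = 6.7 × 10^-22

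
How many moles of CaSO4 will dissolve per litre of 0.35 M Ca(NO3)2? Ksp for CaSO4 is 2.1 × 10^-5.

s = 6.0 × 10^-5 M

CaSO4(s) <=> Ca^2+(aq) + SO4^2-(aq)
Ksp = [Ca^2+][SO4^2-]
Let s be the molar solubility in this solution. [Ca^2+] = 0.35 + s ≈ 0.35, [SO4^2-] = s (Ksp is small, so little additional dissolves).
Ksp ≈ 0.35 × s
s = 6.0 × 10^-5 M
Check: s = 6.0 x 10^-5 ≪ 0.35, so the approximation is valid.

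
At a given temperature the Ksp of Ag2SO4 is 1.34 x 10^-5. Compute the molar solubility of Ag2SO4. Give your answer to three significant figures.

0.0150 M

Ag2SO4(s) ⇌ 2 Ag^+ + SO4^2-
Ksp = [Ag^+]^2[SO4^2-]
For each mole of Ag2SO4 that dissolves: [Ag^+] = 2s, [SO4^2-] = s.
Substituting: Ksp = (2s)^2s = 4s^3
Solving, s = (1.34 x 10^-5/4)^(1/3) = 1.50 × 10^-2 M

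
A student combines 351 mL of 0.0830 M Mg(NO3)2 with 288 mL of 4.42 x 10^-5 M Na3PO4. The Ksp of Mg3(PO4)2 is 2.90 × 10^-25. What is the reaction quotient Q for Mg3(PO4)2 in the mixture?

Total volume = 351 + 288 = 639 mL.
[Mg^2+] = 8.30 × 10^-2 × (351/639) = 4.559 x 10^-2 M
[PO4^3-] = 4.42 × 10^-5 × (288/639) = 1.992 x 10^-5 M
Mg3(PO4)2(s) ⇌ 3 Mg^2+(aq) + 2 PO4^3-(aq), so Q = [Mg^2+]^3[PO4^3-]^2
Q = (4.559 × 10^-2)^3(1.992 × 10^-5)^2 = 3.76 × 10^-14
Q > Ksp, so Mg3(PO4)2 will precipitate.

Q ≈ 3.76 × 10^-14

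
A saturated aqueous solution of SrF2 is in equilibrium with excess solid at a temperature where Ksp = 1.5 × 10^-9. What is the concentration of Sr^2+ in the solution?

7.2e-4 M

SrF2(s) <=> Sr^2+(aq) + 2 F^-(aq)
Ksp = [Sr^2+][F^-]^2
If s mol/L of SrF2 dissolves, [Sr^2+] = s and [F^-] = 2s.
Substituting: Ksp = s(2s)^2 = 4s^3
Solving, s = (1.5 × 10^-9/4)^(1/3) = 7.21 × 10^-4 M
[Sr^2+] = s = 7.2 × 10^-4 M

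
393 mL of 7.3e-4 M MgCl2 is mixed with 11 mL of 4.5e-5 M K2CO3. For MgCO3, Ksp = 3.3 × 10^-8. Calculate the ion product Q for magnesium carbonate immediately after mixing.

Total volume = 393 + 11 = 404 mL.
[Mg^2+] = 7.3 × 10^-4 × (393/404) = 7.10 × 10^-4 M
[CO3^2-] = 4.5 × 10^-5 × (11/404) = 1.23 × 10^-6 M
MgCO3(s) ⇌ Mg^2+(aq) + CO3^2-(aq), so Q = [Mg^2+][CO3^2-]
Q = (7.10 × 10^-4)(1.23 × 10^-6) = 8.7 × 10^-10
Q < Ksp, so no precipitate of MgCO3 forms.

8.7 x 10^-10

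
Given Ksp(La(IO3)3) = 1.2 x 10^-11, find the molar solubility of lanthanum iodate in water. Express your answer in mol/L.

La(IO3)3(s) <=> La^3+ + 3 IO3^-
Ksp = [La^3+][IO3^-]^3
With molar solubility s: [La^3+] = s, [IO3^-] = 3s.
Substituting: Ksp = s(3s)^3 = 27s^4
Solving, s = (1.2 x 10^-11/27)^(1/4) = 8.2 × 10^-4 M

s = 8.2e-4 M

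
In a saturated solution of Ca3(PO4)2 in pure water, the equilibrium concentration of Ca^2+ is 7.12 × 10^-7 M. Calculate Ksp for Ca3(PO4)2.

Ca3(PO4)2(s) <=> 3 Ca^2+(aq) + 2 PO4^3-(aq)
Stoichiometry gives [PO4^3-] = (2/3)[Ca^2+] = 4.747 × 10^-7 M.
Ksp = [Ca^2+]^3[PO4^3-]^2
Ksp = (7.12 × 10^-7)^3 × (4.747 × 10^-7)^2 = 8.13 × 10^-32

8.13 × 10^-32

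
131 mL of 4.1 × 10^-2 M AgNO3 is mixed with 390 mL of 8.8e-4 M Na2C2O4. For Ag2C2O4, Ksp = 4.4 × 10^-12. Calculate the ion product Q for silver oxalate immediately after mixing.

Total volume = 131 + 390 = 521 mL.
[Ag^+] = 4.1 × 10^-2 × (131/521) = 1.03 × 10^-2 M
[C2O4^2-] = 8.8 × 10^-4 × (390/521) = 6.59 × 10^-4 M
Ag2C2O4(s) ⇌ 2 Ag^+ + C2O4^2-, so Q = [Ag^+]^2[C2O4^2-]
Q = (1.03 × 10^-2)^2(6.59 x 10^-4) = 7.0 × 10^-8
Q > Ksp, so Ag2C2O4 will precipitate.

7.0 × 10^-8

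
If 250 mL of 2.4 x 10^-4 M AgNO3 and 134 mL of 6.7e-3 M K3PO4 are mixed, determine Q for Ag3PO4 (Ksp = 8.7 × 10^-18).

8.9 x 10^-15

Total volume = 250 + 134 = 384 mL.
[Ag^+] = 2.4 x 10^-4 × (250/384) = 1.56 x 10^-4 M
[PO4^3-] = 6.7 × 10^-3 × (134/384) = 2.34 × 10^-3 M
Ag3PO4(s) <=> 3 Ag^+ + PO4^3-, so Q = [Ag^+]^3[PO4^3-]
Q = (1.56 x 10^-4)^3(2.34 x 10^-3) = 8.9 × 10^-15
Q > Ksp, so Ag3PO4 will precipitate.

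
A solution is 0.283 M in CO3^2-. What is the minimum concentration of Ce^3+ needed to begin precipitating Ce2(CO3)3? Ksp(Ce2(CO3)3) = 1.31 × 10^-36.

Ce2(CO3)3(s) ⇌ 2 Ce^3+ + 3 CO3^2-
Ksp = [Ce^3+]^2[CO3^2-]^3
Precipitation begins when Q = Ksp. With [CO3^2-] = 0.283 M:
1.31 × 10^-36 = (0.283)^3 × [Ce^3+]^2
[Ce^3+] = (1.31 × 10^-36 / 2.267 × 10^-2)^(1/2) = 7.60 x 10^-18 M

[Ce^3+] ≈ 7.60e-18 M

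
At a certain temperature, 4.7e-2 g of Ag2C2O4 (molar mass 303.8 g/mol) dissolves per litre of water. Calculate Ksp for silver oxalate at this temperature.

Molar solubility s = (4.7 × 10^-2 g/L) / (303.8 g/mol) = 1.55 x 10^-4 M.
Ag2C2O4(s) ⇌ 2 Ag^+(aq) + C2O4^2-(aq)
If s mol/L of Ag2C2O4 dissolves, [Ag^+] = 2s and [C2O4^2-] = s.
Ksp = [Ag^+]^2[C2O4^2-]
So Ksp = (2s)^2 × s = 4s^3
Ksp = 4 × (1.55 × 10^-4)^3 = 1.5 × 10^-11

1.5 × 10^-11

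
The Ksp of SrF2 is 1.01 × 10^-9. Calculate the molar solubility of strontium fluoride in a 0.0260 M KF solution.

1.49e-6 M

SrF2(s) <=> Sr^2+(aq) + 2 F^-(aq)
Ksp = [Sr^2+][F^-]^2
If s mol/L dissolves here, [Sr^2+] = s, [F^-] = 0.0260 + 2s ≈ 0.0260 (Ksp is small, so little additional dissolves).
Ksp ≈ s × (0.0260)^2
s = 1.49 × 10^-6 M
Check: 2s = 3.0 × 10^-6 ≪ 0.0260, so the approximation is valid.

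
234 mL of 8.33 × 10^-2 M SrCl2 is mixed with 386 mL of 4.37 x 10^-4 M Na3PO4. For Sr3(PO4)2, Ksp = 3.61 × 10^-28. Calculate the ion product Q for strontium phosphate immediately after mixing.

Q ≈ 2.30e-12

Total volume = 234 + 386 = 620 mL.
[Sr^2+] = 8.33 x 10^-2 × (234/620) = 3.144 × 10^-2 M
[PO4^3-] = 4.37 × 10^-4 × (386/620) = 2.721 x 10^-4 M
Sr3(PO4)2(s) <=> 3 Sr^2+(aq) + 2 PO4^3-(aq), so Q = [Sr^2+]^3[PO4^3-]^2
Q = (3.144 × 10^-2)^3(2.721 x 10^-4)^2 = 2.30 × 10^-12
Q > Ksp, so Sr3(PO4)2 will precipitate.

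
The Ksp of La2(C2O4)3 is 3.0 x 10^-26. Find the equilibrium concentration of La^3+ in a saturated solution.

[La^3+] ≈ 6.2e-6 M

La2(C2O4)3(s) ⇌ 2 La^3+(aq) + 3 C2O4^2-(aq)
Ksp = [La^3+]^2[C2O4^2-]^3
For each mole of La2(C2O4)3 that dissolves: [La^3+] = 2s, [C2O4^2-] = 3s.
So Ksp = (2s)^2 × (3s)^3 = 108s^5
s^5 = 3.0 x 10^-26 / 108, so s = 3.08 × 10^-6 M
[La^3+] = 2s = 6.2 × 10^-6 M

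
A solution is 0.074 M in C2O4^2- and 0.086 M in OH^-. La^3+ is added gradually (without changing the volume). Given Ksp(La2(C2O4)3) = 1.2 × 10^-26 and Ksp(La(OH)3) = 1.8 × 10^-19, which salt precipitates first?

La(OH)3

Each salt begins to precipitate when Q = Ksp, i.e. when [La^3+] reaches its threshold.
For La2(C2O4)3: 1.2 × 10^-26 = (0.074)^3 × [La^3+]^2  ⇒  [La^3+] = 5.4 × 10^-12 M.
For La(OH)3: 1.8 × 10^-19 = (0.086)^3 × [La^3+]  ⇒  [La^3+] = 2.8 × 10^-16 M.
The salt with the lower threshold [La^3+] precipitates first: La(OH)3.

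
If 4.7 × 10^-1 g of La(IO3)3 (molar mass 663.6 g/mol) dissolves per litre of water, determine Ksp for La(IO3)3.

6.8 × 10^-12

Molar solubility s = (4.7 × 10^-1 g/L) / (663.6 g/mol) = 7.08 x 10^-4 M.
La(IO3)3(s) ⇌ La^3+ + 3 IO3^-
Let s = molar solubility. Then [La^3+] = s and [IO3^-] = 3s.
Ksp = [La^3+][IO3^-]^3
Ksp = s(3s)^3 = 27s^4
With s = 7.08 × 10^-4: Ksp = 6.8 × 10^-12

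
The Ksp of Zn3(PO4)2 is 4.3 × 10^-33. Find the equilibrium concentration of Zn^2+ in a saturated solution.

Zn3(PO4)2(s) <=> 3 Zn^2+(aq) + 2 PO4^3-(aq)
Ksp = [Zn^2+]^3[PO4^3-]^2
If s mol/L of Zn3(PO4)2 dissolves, [Zn^2+] = 3s and [PO4^3-] = 2s.
So Ksp = (3s)^3 × (2s)^2 = 108s^5
Solving, s = (4.3 × 10^-33/108)^(1/5) = 1.32 × 10^-7 M
[Zn^2+] = 3s = 4.0 × 10^-7 M

4.0e-7 M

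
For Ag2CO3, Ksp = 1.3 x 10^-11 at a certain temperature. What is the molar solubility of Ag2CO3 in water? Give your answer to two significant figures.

Ag2CO3(s) ⇌ 2 Ag^+(aq) + CO3^2-(aq)
Ksp = [Ag^+]^2[CO3^2-]
With molar solubility s: [Ag^+] = 2s, [CO3^2-] = s.
Substituting: Ksp = (2s)^2s = 4s^3
s = (1.3 x 10^-11 / 4)^(1/3) = 1.5 x 10^-4 M

s ≈ 1.5 × 10^-4 M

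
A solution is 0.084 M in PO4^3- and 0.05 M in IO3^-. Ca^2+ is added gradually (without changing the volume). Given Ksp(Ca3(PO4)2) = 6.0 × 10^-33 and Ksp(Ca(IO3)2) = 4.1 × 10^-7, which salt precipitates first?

Each salt begins to precipitate when Q = Ksp, i.e. when [Ca^2+] reaches its threshold.
For Ca3(PO4)2: 6.0 × 10^-33 = (0.084)^2 × [Ca^2+]^3  ⇒  [Ca^2+] = 9.5 × 10^-11 M.
For Ca(IO3)2: 4.1 × 10^-7 = (0.05)^2 × [Ca^2+]  ⇒  [Ca^2+] = 1.6 x 10^-4 M.
The salt with the lower threshold [Ca^2+] precipitates first: Ca3(PO4)2.

Ca3(PO4)2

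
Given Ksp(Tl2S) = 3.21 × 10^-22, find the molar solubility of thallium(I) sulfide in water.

Tl2S(s) ⇌ 2 Tl^+ + S^2-
Ksp = [Tl^+]^2[S^2-]
Let s = molar solubility. Then [Tl^+] = 2s and [S^2-] = s.
So Ksp = (2s)^2 × s = 4s^3
s = (3.21 × 10^-22 / 4)^(1/3) = 4.31 × 10^-8 M

s = 4.31e-8 M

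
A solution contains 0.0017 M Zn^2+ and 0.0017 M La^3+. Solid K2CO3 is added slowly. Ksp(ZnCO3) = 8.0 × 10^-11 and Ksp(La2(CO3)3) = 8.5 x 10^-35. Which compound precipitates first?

La2(CO3)3

Precipitation of each salt starts when its ion product equals its Ksp.
For ZnCO3: 8.0 × 10^-11 = 0.0017 × [CO3^2-]  ⇒  [CO3^2-] = 4.7 × 10^-8 M.
For La2(CO3)3: 8.5 x 10^-35 = (0.0017)^2 × [CO3^2-]^3  ⇒  [CO3^2-] = 3.1 × 10^-10 M.
The salt with the lower threshold [CO3^2-] precipitates first: La2(CO3)3.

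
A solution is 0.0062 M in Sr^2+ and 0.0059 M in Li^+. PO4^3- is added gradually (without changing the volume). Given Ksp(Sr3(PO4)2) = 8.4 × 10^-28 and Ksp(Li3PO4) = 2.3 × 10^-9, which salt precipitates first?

Sr3(PO4)2

Precipitation of each salt starts when its ion product equals its Ksp.
For Sr3(PO4)2: 8.4 × 10^-28 = (0.0062)^3 × [PO4^3-]^2  ⇒  [PO4^3-] = 5.9 × 10^-11 M.
For Li3PO4: 2.3 × 10^-9 = (0.0059)^3 × [PO4^3-]  ⇒  [PO4^3-] = 1.1 × 10^-2 M.
The salt with the lower threshold [PO4^3-] precipitates first: Sr3(PO4)2.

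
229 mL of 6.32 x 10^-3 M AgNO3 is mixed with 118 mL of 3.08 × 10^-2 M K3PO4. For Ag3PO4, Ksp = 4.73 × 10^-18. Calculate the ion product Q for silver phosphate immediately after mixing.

Total volume = 229 + 118 = 347 mL.
[Ag^+] = 6.32 × 10^-3 × (229/347) = 4.171 × 10^-3 M
[PO4^3-] = 3.08 × 10^-2 × (118/347) = 1.047 × 10^-2 M
Ag3PO4(s) <=> 3 Ag^+ + PO4^3-, so Q = [Ag^+]^3[PO4^3-]
Q = (4.171 × 10^-3)^3(1.047 x 10^-2) = 7.60 × 10^-10
Q > Ksp, so Ag3PO4 will precipitate.

7.60 × 10^-10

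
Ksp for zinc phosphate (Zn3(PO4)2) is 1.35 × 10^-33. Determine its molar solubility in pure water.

s ≈ 1.05e-7 M

Zn3(PO4)2(s) ⇌ 3 Zn^2+ + 2 PO4^3-
Ksp = [Zn^2+]^3[PO4^3-]^2
Let s = molar solubility. Then [Zn^2+] = 3s and [PO4^3-] = 2s.
Ksp = (3s)^3(2s)^2 = 108s^5
s^5 = 1.35 × 10^-33 / 108, so s = 1.05 × 10^-7 M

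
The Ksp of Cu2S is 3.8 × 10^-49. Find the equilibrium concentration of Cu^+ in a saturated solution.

Cu2S(s) ⇌ 2 Cu^+(aq) + S^2-(aq)
Ksp = [Cu^+]^2[S^2-]
Let s = molar solubility. Then [Cu^+] = 2s and [S^2-] = s.
Substituting: Ksp = (2s)^2s = 4s^3
s^3 = 3.8 × 10^-49 / 4, so s = 4.56 × 10^-17 M
[Cu^+] = 2s = 9.1 × 10^-17 M

9.1 × 10^-17 M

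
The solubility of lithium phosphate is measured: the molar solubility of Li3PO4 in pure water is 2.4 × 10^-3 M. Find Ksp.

Li3PO4(s) ⇌ 3 Li^+ + PO4^3-
For each mole of Li3PO4 that dissolves: [Li^+] = 3s, [PO4^3-] = s.
Ksp = [Li^+]^3[PO4^3-]
Substituting: Ksp = (3s)^3s = 27s^4
With s = 2.4 × 10^-3: Ksp = 9.0 x 10^-10

Ksp = 9.0e-10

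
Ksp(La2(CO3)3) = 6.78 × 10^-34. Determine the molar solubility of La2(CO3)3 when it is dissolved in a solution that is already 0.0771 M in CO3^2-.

s = 6.08 × 10^-16 M

La2(CO3)3(s) ⇌ 2 La^3+ + 3 CO3^2-
Ksp = [La^3+]^2[CO3^2-]^3
Let s = moles of La2(CO3)3 that dissolve per litre. [La^3+] = 2s, [CO3^2-] = 0.0771 + 3s ≈ 0.0771 (Ksp is small, so little additional dissolves).
Ksp ≈ (2s)^2 × (0.0771)^3
s = 6.08 × 10^-16 M
Check: 3s = 1.8 × 10^-15 ≪ 0.0771, so the approximation is valid.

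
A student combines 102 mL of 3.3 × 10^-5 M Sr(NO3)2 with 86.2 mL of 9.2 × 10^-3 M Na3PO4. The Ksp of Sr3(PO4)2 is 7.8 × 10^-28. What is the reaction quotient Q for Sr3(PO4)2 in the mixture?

Total volume = 102 + 86.2 = 188.2 mL.
[Sr^2+] = 3.3 × 10^-5 × (102/188.2) = 1.79 x 10^-5 M
[PO4^3-] = 9.2 × 10^-3 × (86.2/188.2) = 4.21 x 10^-3 M
Sr3(PO4)2(s) ⇌ 3 Sr^2+(aq) + 2 PO4^3-(aq), so Q = [Sr^2+]^3[PO4^3-]^2
Q = (1.79 x 10^-5)^3(4.21 x 10^-3)^2 = 1.0 x 10^-19
Q > Ksp, so Sr3(PO4)2 will precipitate.

1.0 x 10^-19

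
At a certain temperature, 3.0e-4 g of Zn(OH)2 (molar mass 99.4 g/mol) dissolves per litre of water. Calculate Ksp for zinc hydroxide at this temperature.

Molar solubility s = (3.0 × 10^-4 g/L) / (99.4 g/mol) = 3.02 × 10^-6 M.
Zn(OH)2(s) ⇌ Zn^2+ + 2 OH^-
If s mol/L of Zn(OH)2 dissolves, [Zn^2+] = s and [OH^-] = 2s.
Ksp = [Zn^2+][OH^-]^2
Substituting: Ksp = s(2s)^2 = 4s^3
Ksp = 4 × (3.02 × 10^-6)^3 = 1.1 × 10^-16

Ksp ≈ 1.1 × 10^-16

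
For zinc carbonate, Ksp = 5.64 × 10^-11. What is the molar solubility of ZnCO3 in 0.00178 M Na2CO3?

ZnCO3(s) ⇌ Zn^2+ + CO3^2-
Ksp = [Zn^2+][CO3^2-]
If s mol/L dissolves here, [Zn^2+] = s, [CO3^2-] = 0.00178 + s ≈ 0.00178 (since CO3^2- from Na2CO3 dominates).
Ksp ≈ s × 0.00178
s = 3.17 x 10^-8 M
Check: s = 3.2 x 10^-8 ≪ 0.00178, so the approximation is valid.

s = 3.17e-8 M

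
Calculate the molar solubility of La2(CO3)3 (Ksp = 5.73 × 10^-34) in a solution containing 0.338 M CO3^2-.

s = 6.09 × 10^-17 M

La2(CO3)3(s) <=> 2 La^3+(aq) + 3 CO3^2-(aq)
Ksp = [La^3+]^2[CO3^2-]^3
Let s = moles of La2(CO3)3 that dissolve per litre. [La^3+] = 2s, [CO3^2-] = 0.338 + 3s ≈ 0.338 (since the CO3^2- already present dominates).
Ksp ≈ (2s)^2 × (0.338)^3
s = 6.09 x 10^-17 M
Check: 3s = 1.8 × 10^-16 ≪ 0.338, so the approximation is valid.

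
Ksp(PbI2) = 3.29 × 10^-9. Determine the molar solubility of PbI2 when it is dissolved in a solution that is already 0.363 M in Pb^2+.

PbI2(s) <=> Pb^2+ + 2 I^-
Ksp = [Pb^2+][I^-]^2
If s mol/L dissolves here, [Pb^2+] = 0.363 + s ≈ 0.363, [I^-] = 2s (Ksp is small, so little additional dissolves).
Ksp ≈ 0.363 × (2s)^2
s = 4.76 × 10^-5 M
Check: s = 4.8 × 10^-5 ≪ 0.363, so the approximation is valid.

s ≈ 4.76e-5 M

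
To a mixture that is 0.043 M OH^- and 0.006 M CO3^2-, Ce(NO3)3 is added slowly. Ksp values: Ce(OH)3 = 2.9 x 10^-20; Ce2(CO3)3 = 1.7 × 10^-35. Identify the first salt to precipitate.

Precipitation of each salt starts when its ion product equals its Ksp.
For Ce(OH)3: 2.9 x 10^-20 = (0.043)^3 × [Ce^3+]  ⇒  [Ce^3+] = 3.6 × 10^-16 M.
For Ce2(CO3)3: 1.7 × 10^-35 = (0.006)^3 × [Ce^3+]^2  ⇒  [Ce^3+] = 8.9 × 10^-15 M.
The salt with the lower threshold [Ce^3+] precipitates first: Ce(OH)3.

Ce(OH)3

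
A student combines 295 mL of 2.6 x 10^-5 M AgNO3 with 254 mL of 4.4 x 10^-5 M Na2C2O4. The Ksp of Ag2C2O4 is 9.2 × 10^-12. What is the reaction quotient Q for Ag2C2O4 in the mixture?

Total volume = 295 + 254 = 549 mL.
[Ag^+] = 2.6 × 10^-5 × (295/549) = 1.40 × 10^-5 M
[C2O4^2-] = 4.4 × 10^-5 × (254/549) = 2.04 × 10^-5 M
Ag2C2O4(s) <=> 2 Ag^+ + C2O4^2-, so Q = [Ag^+]^2[C2O4^2-]
Q = (1.40 × 10^-5)^2(2.04 x 10^-5) = 4.0 x 10^-15
Q < Ksp, so no precipitate of Ag2C2O4 forms.

Q ≈ 4.0 x 10^-15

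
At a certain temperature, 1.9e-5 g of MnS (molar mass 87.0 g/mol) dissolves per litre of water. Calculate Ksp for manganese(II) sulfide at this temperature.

4.8 x 10^-14

Molar solubility s = (1.9 × 10^-5 g/L) / (87.0 g/mol) = 2.18 x 10^-7 M.
MnS(s) <=> Mn^2+(aq) + S^2-(aq)
Let s = molar solubility. Then [Mn^2+] = s and [S^2-] = s.
Ksp = [Mn^2+][S^2-]
Ksp = (s)(s) = s^2
Ksp = (2.18 x 10^-7)^2 = 4.8 × 10^-14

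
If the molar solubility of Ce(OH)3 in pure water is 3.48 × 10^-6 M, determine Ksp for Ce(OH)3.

Ksp ≈ 3.96 x 10^-21

Ce(OH)3(s) <=> Ce^3+ + 3 OH^-
Let s = molar solubility. Then [Ce^3+] = s and [OH^-] = 3s.
Ksp = [Ce^3+][OH^-]^3
So Ksp = s × (3s)^3 = 27s^4
Ksp = 27 × (3.48 x 10^-6)^4 = 3.96 × 10^-21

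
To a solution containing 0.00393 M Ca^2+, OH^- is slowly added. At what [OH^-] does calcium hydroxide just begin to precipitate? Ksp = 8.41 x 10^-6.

Ca(OH)2(s) <=> Ca^2+(aq) + 2 OH^-(aq)
Ksp = [Ca^2+][OH^-]^2
Precipitation begins when Q = Ksp. With [Ca^2+] = 0.00393 M:
8.41 x 10^-6 = (0.00393) × [OH^-]^2
[OH^-] = (8.41 x 10^-6 / 3.93 × 10^-3)^(1/2) = 4.63 × 10^-2 M

[OH^-] = 0.0463 M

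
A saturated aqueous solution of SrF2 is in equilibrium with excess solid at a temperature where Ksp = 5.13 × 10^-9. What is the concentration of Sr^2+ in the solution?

[Sr^2+] = 1.09e-3 M

SrF2(s) <=> Sr^2+(aq) + 2 F^-(aq)
Ksp = [Sr^2+][F^-]^2
Let s = molar solubility. Then [Sr^2+] = s and [F^-] = 2s.
Ksp = s(2s)^2 = 4s^3
Solving, s = (5.13 × 10^-9/4)^(1/3) = 1.086 × 10^-3 M
[Sr^2+] = s = 1.09 × 10^-3 M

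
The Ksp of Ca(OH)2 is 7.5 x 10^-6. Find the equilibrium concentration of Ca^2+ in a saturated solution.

Ca(OH)2(s) ⇌ Ca^2+ + 2 OH^-
Ksp = [Ca^2+][OH^-]^2
If s mol/L of Ca(OH)2 dissolves, [Ca^2+] = s and [OH^-] = 2s.
Substituting: Ksp = s(2s)^2 = 4s^3
s^3 = 7.5 x 10^-6 / 4, so s = 1.23 × 10^-2 M
[Ca^2+] = s = 1.2 × 10^-2 M

0.012 M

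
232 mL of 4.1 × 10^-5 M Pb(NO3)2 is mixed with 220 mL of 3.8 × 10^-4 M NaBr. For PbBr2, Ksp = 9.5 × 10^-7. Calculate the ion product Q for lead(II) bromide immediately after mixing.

Total volume = 232 + 220 = 452 mL.
[Pb^2+] = 4.1 × 10^-5 × (232/452) = 2.10 × 10^-5 M
[Br^-] = 3.8 x 10^-4 × (220/452) = 1.85 x 10^-4 M
PbBr2(s) ⇌ Pb^2+ + 2 Br^-, so Q = [Pb^2+][Br^-]^2
Q = (2.10 × 10^-5)(1.85 × 10^-4)^2 = 7.2 × 10^-13
Q < Ksp, so no precipitate of PbBr2 forms.

Q ≈ 7.2 × 10^-13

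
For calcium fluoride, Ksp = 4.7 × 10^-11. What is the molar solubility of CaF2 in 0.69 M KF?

9.9e-11 M

CaF2(s) <=> Ca^2+(aq) + 2 F^-(aq)
Ksp = [Ca^2+][F^-]^2
If s mol/L dissolves here, [Ca^2+] = s, [F^-] = 0.69 + 2s ≈ 0.69 (common-ion effect: F^- is already 0.69 M).
Ksp ≈ s × (0.69)^2
s = 9.9 x 10^-11 M
Check: 2s = 2.0 × 10^-10 ≪ 0.69, so the approximation is valid.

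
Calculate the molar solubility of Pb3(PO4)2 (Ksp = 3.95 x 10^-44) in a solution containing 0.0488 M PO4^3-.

Pb3(PO4)2(s) ⇌ 3 Pb^2+(aq) + 2 PO4^3-(aq)
Ksp = [Pb^2+]^3[PO4^3-]^2
Let s be the molar solubility in this solution. [Pb^2+] = 3s, [PO4^3-] = 0.0488 + 2s ≈ 0.0488 (since the PO4^3- already present dominates).
Ksp ≈ (3s)^3 × (0.0488)^2
s = 8.50 × 10^-15 M
Check: 2s = 1.7 × 10^-14 ≪ 0.0488, so the approximation is valid.

s ≈ 8.50e-15 M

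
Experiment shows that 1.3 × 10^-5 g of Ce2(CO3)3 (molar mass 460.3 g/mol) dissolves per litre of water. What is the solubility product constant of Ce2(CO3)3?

Ksp = 1.9 × 10^-36

Molar solubility s = (1.3 × 10^-5 g/L) / (460.3 g/mol) = 2.82 x 10^-8 M.
Ce2(CO3)3(s) ⇌ 2 Ce^3+ + 3 CO3^2-
With molar solubility s: [Ce^3+] = 2s, [CO3^2-] = 3s.
Ksp = [Ce^3+]^2[CO3^2-]^3
So Ksp = (2s)^2 × (3s)^3 = 108s^5
With s = 2.82 × 10^-8: Ksp = 1.9 x 10^-36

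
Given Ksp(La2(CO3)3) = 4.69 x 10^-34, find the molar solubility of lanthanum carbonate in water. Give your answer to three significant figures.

La2(CO3)3(s) ⇌ 2 La^3+(aq) + 3 CO3^2-(aq)
Ksp = [La^3+]^2[CO3^2-]^3
With molar solubility s: [La^3+] = 2s, [CO3^2-] = 3s.
Ksp = (2s)^2(3s)^3 = 108s^5
s^5 = 4.69 x 10^-34 / 108, so s = 8.46 × 10^-8 M

s ≈ 8.46e-8 M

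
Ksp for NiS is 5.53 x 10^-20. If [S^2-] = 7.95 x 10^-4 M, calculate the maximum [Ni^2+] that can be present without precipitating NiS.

6.96 x 10^-17 M

NiS(s) ⇌ Ni^2+(aq) + S^2-(aq)
Ksp = [Ni^2+][S^2-]
Precipitation begins when Q = Ksp. With [S^2-] = 7.95 x 10^-4 M:
5.53 x 10^-20 = (7.95 x 10^-4) × [Ni^2+]
[Ni^2+] = (5.53 x 10^-20 / 7.95 × 10^-4) = 6.96 × 10^-17 M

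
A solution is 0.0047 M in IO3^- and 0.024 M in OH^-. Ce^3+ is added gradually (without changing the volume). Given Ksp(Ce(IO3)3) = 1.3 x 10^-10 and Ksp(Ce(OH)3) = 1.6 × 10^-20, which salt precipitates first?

Ce(OH)3

Precipitation of each salt starts when its ion product equals its Ksp.
For Ce(IO3)3: 1.3 x 10^-10 = (0.0047)^3 × [Ce^3+]  ⇒  [Ce^3+] = 1.3 x 10^-3 M.
For Ce(OH)3: 1.6 × 10^-20 = (0.024)^3 × [Ce^3+]  ⇒  [Ce^3+] = 1.2 × 10^-15 M.
The salt with the lower threshold [Ce^3+] precipitates first: Ce(OH)3.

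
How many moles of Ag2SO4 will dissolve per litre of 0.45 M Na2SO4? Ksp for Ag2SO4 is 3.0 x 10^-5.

Ag2SO4(s) ⇌ 2 Ag^+ + SO4^2-
Ksp = [Ag^+]^2[SO4^2-]
If s mol/L dissolves here, [Ag^+] = 2s, [SO4^2-] = 0.45 + s ≈ 0.45 (since SO4^2- from Na2SO4 dominates).
Ksp ≈ (2s)^2 × 0.45
s = 4.1 × 10^-3 M
Check: s = 4.1 × 10^-3 ≪ 0.45, so the approximation is valid.

s = 4.1 x 10^-3 M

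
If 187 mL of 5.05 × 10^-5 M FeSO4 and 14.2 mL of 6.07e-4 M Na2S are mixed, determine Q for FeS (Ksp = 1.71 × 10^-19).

Total volume = 187 + 14.2 = 201.2 mL.
[Fe^2+] = 5.05 x 10^-5 × (187/201.2) = 4.694 × 10^-5 M
[S^2-] = 6.07 × 10^-4 × (14.2/201.2) = 4.284 × 10^-5 M
FeS(s) ⇌ Fe^2+ + S^2-, so Q = [Fe^2+][S^2-]
Q = (4.694 × 10^-5)(4.284 × 10^-5) = 2.01 × 10^-9
Q > Ksp, so FeS will precipitate.

2.01 x 10^-9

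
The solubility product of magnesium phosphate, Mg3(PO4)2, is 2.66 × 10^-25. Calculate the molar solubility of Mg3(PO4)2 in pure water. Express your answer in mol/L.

Mg3(PO4)2(s) ⇌ 3 Mg^2+(aq) + 2 PO4^3-(aq)
Ksp = [Mg^2+]^3[PO4^3-]^2
Let s = molar solubility. Then [Mg^2+] = 3s and [PO4^3-] = 2s.
Substituting: Ksp = (3s)^3(2s)^2 = 108s^5
s^5 = 2.66 × 10^-25 / 108, so s = 4.77 x 10^-6 M

4.77 × 10^-6 M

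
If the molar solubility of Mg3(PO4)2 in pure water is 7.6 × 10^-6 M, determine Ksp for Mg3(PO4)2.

Mg3(PO4)2(s) ⇌ 3 Mg^2+ + 2 PO4^3-
With molar solubility s: [Mg^2+] = 3s, [PO4^3-] = 2s.
Ksp = [Mg^2+]^3[PO4^3-]^2
Ksp = (3s)^3(2s)^2 = 108s^5
With s = 7.6 × 10^-6: Ksp = 2.7 × 10^-24

2.7 × 10^-24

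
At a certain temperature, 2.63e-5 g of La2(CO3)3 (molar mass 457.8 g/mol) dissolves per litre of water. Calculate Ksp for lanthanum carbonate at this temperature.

Ksp ≈ 6.76e-35

Molar solubility s = (2.63 × 10^-5 g/L) / (457.8 g/mol) = 5.745 × 10^-8 M.
La2(CO3)3(s) ⇌ 2 La^3+(aq) + 3 CO3^2-(aq)
If s mol/L of La2(CO3)3 dissolves, [La^3+] = 2s and [CO3^2-] = 3s.
Ksp = [La^3+]^2[CO3^2-]^3
So Ksp = (2s)^2 × (3s)^3 = 108s^5
With s = 5.745 x 10^-8: Ksp = 6.76 × 10^-35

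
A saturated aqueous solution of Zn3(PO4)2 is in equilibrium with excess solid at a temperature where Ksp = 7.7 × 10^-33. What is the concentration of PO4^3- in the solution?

[PO4^3-] ≈ 3.0e-7 M

Zn3(PO4)2(s) ⇌ 3 Zn^2+ + 2 PO4^3-
Ksp = [Zn^2+]^3[PO4^3-]^2
If s mol/L of Zn3(PO4)2 dissolves, [Zn^2+] = 3s and [PO4^3-] = 2s.
So Ksp = (3s)^3 × (2s)^2 = 108s^5
Solving, s = (7.7 × 10^-33/108)^(1/5) = 1.48 × 10^-7 M
[PO4^3-] = 2s = 3.0 x 10^-7 M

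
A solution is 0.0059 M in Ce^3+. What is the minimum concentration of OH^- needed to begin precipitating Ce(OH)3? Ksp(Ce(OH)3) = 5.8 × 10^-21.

[OH^-] = 9.9e-7 M

Ce(OH)3(s) <=> Ce^3+(aq) + 3 OH^-(aq)
Ksp = [Ce^3+][OH^-]^3
Precipitation begins when Q = Ksp. With [Ce^3+] = 0.0059 M:
5.8 × 10^-21 = (0.0059) × [OH^-]^3
[OH^-] = (5.8 × 10^-21 / 5.9 × 10^-3)^(1/3) = 9.9 x 10^-7 M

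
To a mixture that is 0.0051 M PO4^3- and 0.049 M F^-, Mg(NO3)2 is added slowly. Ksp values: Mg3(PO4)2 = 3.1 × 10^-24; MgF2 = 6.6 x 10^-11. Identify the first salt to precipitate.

MgF2

Each salt begins to precipitate when Q = Ksp, i.e. when [Mg^2+] reaches its threshold.
For Mg3(PO4)2: 3.1 × 10^-24 = (0.0051)^2 × [Mg^2+]^3  ⇒  [Mg^2+] = 4.9 × 10^-7 M.
For MgF2: 6.6 x 10^-11 = (0.049)^2 × [Mg^2+]  ⇒  [Mg^2+] = 2.7 x 10^-8 M.
The salt with the lower threshold [Mg^2+] precipitates first: MgF2.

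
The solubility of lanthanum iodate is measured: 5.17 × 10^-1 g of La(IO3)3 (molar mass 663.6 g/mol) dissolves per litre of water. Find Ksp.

Molar solubility s = (5.17 × 10^-1 g/L) / (663.6 g/mol) = 7.791 × 10^-4 M.
La(IO3)3(s) ⇌ La^3+ + 3 IO3^-
For each mole of La(IO3)3 that dissolves: [La^3+] = s, [IO3^-] = 3s.
Ksp = [La^3+][IO3^-]^3
Substituting: Ksp = s(3s)^3 = 27s^4
Ksp = 27 × (7.791 × 10^-4)^4 = 9.95 × 10^-12

Ksp ≈ 9.95 x 10^-12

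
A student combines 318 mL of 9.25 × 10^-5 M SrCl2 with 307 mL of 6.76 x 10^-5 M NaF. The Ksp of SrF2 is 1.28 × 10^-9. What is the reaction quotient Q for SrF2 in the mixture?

Q ≈ 5.19 × 10^-14

Total volume = 318 + 307 = 625 mL.
[Sr^2+] = 9.25 × 10^-5 × (318/625) = 4.706 × 10^-5 M
[F^-] = 6.76 x 10^-5 × (307/625) = 3.321 × 10^-5 M
SrF2(s) ⇌ Sr^2+(aq) + 2 F^-(aq), so Q = [Sr^2+][F^-]^2
Q = (4.706 x 10^-5)(3.321 × 10^-5)^2 = 5.19 × 10^-14
Q < Ksp, so no precipitate of SrF2 forms.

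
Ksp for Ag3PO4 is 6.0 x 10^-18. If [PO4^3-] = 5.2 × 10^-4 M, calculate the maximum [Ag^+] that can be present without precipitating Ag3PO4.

2.3 × 10^-5 M

Ag3PO4(s) ⇌ 3 Ag^+(aq) + PO4^3-(aq)
Ksp = [Ag^+]^3[PO4^3-]
Precipitation begins when Q = Ksp. With [PO4^3-] = 5.2 × 10^-4 M:
6.0 x 10^-18 = (5.2 × 10^-4) × [Ag^+]^3
[Ag^+] = (6.0 x 10^-18 / 5.2 × 10^-4)^(1/3) = 2.3 × 10^-5 M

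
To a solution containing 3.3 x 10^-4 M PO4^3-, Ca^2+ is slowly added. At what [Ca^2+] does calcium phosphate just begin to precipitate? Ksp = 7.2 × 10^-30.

Ca3(PO4)2(s) ⇌ 3 Ca^2+(aq) + 2 PO4^3-(aq)
Ksp = [Ca^2+]^3[PO4^3-]^2
Precipitation begins when Q = Ksp. With [PO4^3-] = 3.3 x 10^-4 M:
7.2 × 10^-30 = (3.3 x 10^-4)^2 × [Ca^2+]^3
[Ca^2+] = (7.2 × 10^-30 / 1.09 × 10^-7)^(1/3) = 4.0 × 10^-8 M

[Ca^2+] = 4.0 × 10^-8 M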